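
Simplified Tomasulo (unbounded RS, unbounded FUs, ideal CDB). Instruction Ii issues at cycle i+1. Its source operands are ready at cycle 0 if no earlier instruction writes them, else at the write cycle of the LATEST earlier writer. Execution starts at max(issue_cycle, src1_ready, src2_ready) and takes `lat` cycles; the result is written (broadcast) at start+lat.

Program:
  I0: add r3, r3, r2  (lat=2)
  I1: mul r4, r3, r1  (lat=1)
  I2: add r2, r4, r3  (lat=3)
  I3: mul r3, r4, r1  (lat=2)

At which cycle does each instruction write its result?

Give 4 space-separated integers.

Answer: 3 4 7 6

Derivation:
I0 add r3: issue@1 deps=(None,None) exec_start@1 write@3
I1 mul r4: issue@2 deps=(0,None) exec_start@3 write@4
I2 add r2: issue@3 deps=(1,0) exec_start@4 write@7
I3 mul r3: issue@4 deps=(1,None) exec_start@4 write@6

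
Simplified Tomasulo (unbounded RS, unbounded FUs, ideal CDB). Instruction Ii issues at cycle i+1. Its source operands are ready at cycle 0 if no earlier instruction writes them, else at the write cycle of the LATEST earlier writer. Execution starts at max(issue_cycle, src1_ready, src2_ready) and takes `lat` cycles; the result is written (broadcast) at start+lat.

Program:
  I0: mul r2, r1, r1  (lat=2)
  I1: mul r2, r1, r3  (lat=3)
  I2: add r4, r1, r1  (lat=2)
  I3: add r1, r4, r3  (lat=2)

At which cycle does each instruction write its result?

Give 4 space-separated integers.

Answer: 3 5 5 7

Derivation:
I0 mul r2: issue@1 deps=(None,None) exec_start@1 write@3
I1 mul r2: issue@2 deps=(None,None) exec_start@2 write@5
I2 add r4: issue@3 deps=(None,None) exec_start@3 write@5
I3 add r1: issue@4 deps=(2,None) exec_start@5 write@7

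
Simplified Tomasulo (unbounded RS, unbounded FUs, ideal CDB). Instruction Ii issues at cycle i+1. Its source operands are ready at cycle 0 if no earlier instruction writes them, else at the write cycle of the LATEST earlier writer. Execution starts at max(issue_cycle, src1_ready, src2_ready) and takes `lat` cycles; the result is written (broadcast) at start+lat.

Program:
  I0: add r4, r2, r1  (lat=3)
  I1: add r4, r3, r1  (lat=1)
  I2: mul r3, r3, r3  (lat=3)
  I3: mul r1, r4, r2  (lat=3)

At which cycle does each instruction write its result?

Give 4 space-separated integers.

I0 add r4: issue@1 deps=(None,None) exec_start@1 write@4
I1 add r4: issue@2 deps=(None,None) exec_start@2 write@3
I2 mul r3: issue@3 deps=(None,None) exec_start@3 write@6
I3 mul r1: issue@4 deps=(1,None) exec_start@4 write@7

Answer: 4 3 6 7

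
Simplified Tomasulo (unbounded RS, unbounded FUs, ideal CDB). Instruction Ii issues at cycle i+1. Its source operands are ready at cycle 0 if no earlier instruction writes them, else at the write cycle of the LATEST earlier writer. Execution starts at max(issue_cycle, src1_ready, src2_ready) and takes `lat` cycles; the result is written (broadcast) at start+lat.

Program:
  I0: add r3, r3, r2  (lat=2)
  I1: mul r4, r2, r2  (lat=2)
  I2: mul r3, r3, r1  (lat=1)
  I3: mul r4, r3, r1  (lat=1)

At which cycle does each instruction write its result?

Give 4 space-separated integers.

I0 add r3: issue@1 deps=(None,None) exec_start@1 write@3
I1 mul r4: issue@2 deps=(None,None) exec_start@2 write@4
I2 mul r3: issue@3 deps=(0,None) exec_start@3 write@4
I3 mul r4: issue@4 deps=(2,None) exec_start@4 write@5

Answer: 3 4 4 5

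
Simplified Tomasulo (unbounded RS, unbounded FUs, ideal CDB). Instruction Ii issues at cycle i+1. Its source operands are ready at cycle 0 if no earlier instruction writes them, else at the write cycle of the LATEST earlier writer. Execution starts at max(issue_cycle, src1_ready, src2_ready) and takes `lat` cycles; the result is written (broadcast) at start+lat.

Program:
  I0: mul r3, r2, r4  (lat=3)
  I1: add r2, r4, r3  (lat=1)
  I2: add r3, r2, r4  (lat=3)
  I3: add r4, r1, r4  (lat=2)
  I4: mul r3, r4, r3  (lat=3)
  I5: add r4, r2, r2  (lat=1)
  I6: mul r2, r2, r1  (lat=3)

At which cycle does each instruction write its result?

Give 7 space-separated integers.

Answer: 4 5 8 6 11 7 10

Derivation:
I0 mul r3: issue@1 deps=(None,None) exec_start@1 write@4
I1 add r2: issue@2 deps=(None,0) exec_start@4 write@5
I2 add r3: issue@3 deps=(1,None) exec_start@5 write@8
I3 add r4: issue@4 deps=(None,None) exec_start@4 write@6
I4 mul r3: issue@5 deps=(3,2) exec_start@8 write@11
I5 add r4: issue@6 deps=(1,1) exec_start@6 write@7
I6 mul r2: issue@7 deps=(1,None) exec_start@7 write@10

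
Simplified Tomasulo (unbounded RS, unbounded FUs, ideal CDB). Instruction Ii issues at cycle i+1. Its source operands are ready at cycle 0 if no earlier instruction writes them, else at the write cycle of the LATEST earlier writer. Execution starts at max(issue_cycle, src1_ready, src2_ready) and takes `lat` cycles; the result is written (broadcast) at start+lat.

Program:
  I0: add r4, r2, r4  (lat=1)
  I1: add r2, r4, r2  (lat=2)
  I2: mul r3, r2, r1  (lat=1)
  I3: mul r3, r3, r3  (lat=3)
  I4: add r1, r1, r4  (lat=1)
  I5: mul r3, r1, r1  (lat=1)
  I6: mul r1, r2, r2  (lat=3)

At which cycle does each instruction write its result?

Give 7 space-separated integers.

Answer: 2 4 5 8 6 7 10

Derivation:
I0 add r4: issue@1 deps=(None,None) exec_start@1 write@2
I1 add r2: issue@2 deps=(0,None) exec_start@2 write@4
I2 mul r3: issue@3 deps=(1,None) exec_start@4 write@5
I3 mul r3: issue@4 deps=(2,2) exec_start@5 write@8
I4 add r1: issue@5 deps=(None,0) exec_start@5 write@6
I5 mul r3: issue@6 deps=(4,4) exec_start@6 write@7
I6 mul r1: issue@7 deps=(1,1) exec_start@7 write@10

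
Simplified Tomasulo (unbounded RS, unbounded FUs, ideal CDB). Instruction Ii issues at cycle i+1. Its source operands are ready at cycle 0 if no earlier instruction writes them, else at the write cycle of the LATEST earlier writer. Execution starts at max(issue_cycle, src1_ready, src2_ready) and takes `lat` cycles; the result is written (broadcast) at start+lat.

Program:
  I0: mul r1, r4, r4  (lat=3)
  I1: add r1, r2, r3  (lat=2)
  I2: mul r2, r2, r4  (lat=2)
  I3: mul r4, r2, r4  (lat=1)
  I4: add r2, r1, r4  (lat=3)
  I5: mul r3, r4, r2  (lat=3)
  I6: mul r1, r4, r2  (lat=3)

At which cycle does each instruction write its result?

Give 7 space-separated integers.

Answer: 4 4 5 6 9 12 12

Derivation:
I0 mul r1: issue@1 deps=(None,None) exec_start@1 write@4
I1 add r1: issue@2 deps=(None,None) exec_start@2 write@4
I2 mul r2: issue@3 deps=(None,None) exec_start@3 write@5
I3 mul r4: issue@4 deps=(2,None) exec_start@5 write@6
I4 add r2: issue@5 deps=(1,3) exec_start@6 write@9
I5 mul r3: issue@6 deps=(3,4) exec_start@9 write@12
I6 mul r1: issue@7 deps=(3,4) exec_start@9 write@12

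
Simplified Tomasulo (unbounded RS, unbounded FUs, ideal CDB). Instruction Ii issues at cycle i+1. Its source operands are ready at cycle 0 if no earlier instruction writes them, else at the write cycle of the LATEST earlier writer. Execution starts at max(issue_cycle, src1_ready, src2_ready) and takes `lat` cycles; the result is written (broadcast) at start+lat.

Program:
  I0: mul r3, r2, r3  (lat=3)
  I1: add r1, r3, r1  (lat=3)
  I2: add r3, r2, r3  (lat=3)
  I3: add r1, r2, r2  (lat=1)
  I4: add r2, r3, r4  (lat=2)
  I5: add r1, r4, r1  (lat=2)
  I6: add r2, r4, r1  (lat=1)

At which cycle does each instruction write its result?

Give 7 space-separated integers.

Answer: 4 7 7 5 9 8 9

Derivation:
I0 mul r3: issue@1 deps=(None,None) exec_start@1 write@4
I1 add r1: issue@2 deps=(0,None) exec_start@4 write@7
I2 add r3: issue@3 deps=(None,0) exec_start@4 write@7
I3 add r1: issue@4 deps=(None,None) exec_start@4 write@5
I4 add r2: issue@5 deps=(2,None) exec_start@7 write@9
I5 add r1: issue@6 deps=(None,3) exec_start@6 write@8
I6 add r2: issue@7 deps=(None,5) exec_start@8 write@9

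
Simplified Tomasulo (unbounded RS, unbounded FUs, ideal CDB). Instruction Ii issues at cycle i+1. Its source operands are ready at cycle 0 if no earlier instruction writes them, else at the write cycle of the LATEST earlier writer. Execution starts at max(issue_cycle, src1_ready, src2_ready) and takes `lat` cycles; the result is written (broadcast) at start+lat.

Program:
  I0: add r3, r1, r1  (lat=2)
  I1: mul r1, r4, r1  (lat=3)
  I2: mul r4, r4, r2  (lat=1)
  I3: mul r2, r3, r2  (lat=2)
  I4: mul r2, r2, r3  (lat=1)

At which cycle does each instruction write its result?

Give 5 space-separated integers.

I0 add r3: issue@1 deps=(None,None) exec_start@1 write@3
I1 mul r1: issue@2 deps=(None,None) exec_start@2 write@5
I2 mul r4: issue@3 deps=(None,None) exec_start@3 write@4
I3 mul r2: issue@4 deps=(0,None) exec_start@4 write@6
I4 mul r2: issue@5 deps=(3,0) exec_start@6 write@7

Answer: 3 5 4 6 7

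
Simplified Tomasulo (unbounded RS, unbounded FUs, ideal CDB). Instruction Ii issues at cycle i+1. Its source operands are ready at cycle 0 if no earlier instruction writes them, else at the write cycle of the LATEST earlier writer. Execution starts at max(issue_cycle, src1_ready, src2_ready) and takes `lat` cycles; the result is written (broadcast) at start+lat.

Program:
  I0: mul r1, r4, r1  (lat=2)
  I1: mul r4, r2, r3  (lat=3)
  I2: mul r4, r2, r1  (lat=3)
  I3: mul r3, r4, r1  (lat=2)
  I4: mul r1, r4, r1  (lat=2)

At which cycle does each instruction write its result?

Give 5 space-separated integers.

I0 mul r1: issue@1 deps=(None,None) exec_start@1 write@3
I1 mul r4: issue@2 deps=(None,None) exec_start@2 write@5
I2 mul r4: issue@3 deps=(None,0) exec_start@3 write@6
I3 mul r3: issue@4 deps=(2,0) exec_start@6 write@8
I4 mul r1: issue@5 deps=(2,0) exec_start@6 write@8

Answer: 3 5 6 8 8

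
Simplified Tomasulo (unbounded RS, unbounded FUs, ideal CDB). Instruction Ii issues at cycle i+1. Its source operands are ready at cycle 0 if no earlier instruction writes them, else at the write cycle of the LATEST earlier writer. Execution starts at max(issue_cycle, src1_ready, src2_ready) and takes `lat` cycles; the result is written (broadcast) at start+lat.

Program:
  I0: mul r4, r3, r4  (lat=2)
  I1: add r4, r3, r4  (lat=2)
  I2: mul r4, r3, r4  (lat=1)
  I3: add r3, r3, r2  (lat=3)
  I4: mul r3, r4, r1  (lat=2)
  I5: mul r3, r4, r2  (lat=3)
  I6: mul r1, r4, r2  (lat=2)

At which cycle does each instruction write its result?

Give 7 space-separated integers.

I0 mul r4: issue@1 deps=(None,None) exec_start@1 write@3
I1 add r4: issue@2 deps=(None,0) exec_start@3 write@5
I2 mul r4: issue@3 deps=(None,1) exec_start@5 write@6
I3 add r3: issue@4 deps=(None,None) exec_start@4 write@7
I4 mul r3: issue@5 deps=(2,None) exec_start@6 write@8
I5 mul r3: issue@6 deps=(2,None) exec_start@6 write@9
I6 mul r1: issue@7 deps=(2,None) exec_start@7 write@9

Answer: 3 5 6 7 8 9 9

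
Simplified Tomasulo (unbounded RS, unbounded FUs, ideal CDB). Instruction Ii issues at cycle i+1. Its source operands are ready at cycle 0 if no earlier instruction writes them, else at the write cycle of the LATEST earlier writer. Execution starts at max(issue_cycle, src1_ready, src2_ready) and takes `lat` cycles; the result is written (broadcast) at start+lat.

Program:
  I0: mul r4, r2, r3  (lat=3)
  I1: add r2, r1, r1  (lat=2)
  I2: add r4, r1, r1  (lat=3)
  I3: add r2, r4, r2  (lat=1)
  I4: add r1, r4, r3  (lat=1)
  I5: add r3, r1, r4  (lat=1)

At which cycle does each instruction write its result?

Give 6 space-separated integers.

Answer: 4 4 6 7 7 8

Derivation:
I0 mul r4: issue@1 deps=(None,None) exec_start@1 write@4
I1 add r2: issue@2 deps=(None,None) exec_start@2 write@4
I2 add r4: issue@3 deps=(None,None) exec_start@3 write@6
I3 add r2: issue@4 deps=(2,1) exec_start@6 write@7
I4 add r1: issue@5 deps=(2,None) exec_start@6 write@7
I5 add r3: issue@6 deps=(4,2) exec_start@7 write@8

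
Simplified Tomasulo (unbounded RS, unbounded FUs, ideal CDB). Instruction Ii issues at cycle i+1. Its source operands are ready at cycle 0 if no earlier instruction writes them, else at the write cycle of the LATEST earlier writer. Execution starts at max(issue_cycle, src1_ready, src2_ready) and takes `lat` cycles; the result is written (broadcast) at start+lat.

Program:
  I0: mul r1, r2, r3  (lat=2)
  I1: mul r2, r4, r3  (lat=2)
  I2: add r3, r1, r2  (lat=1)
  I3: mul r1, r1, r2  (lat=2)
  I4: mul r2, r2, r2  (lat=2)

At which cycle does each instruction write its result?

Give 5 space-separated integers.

Answer: 3 4 5 6 7

Derivation:
I0 mul r1: issue@1 deps=(None,None) exec_start@1 write@3
I1 mul r2: issue@2 deps=(None,None) exec_start@2 write@4
I2 add r3: issue@3 deps=(0,1) exec_start@4 write@5
I3 mul r1: issue@4 deps=(0,1) exec_start@4 write@6
I4 mul r2: issue@5 deps=(1,1) exec_start@5 write@7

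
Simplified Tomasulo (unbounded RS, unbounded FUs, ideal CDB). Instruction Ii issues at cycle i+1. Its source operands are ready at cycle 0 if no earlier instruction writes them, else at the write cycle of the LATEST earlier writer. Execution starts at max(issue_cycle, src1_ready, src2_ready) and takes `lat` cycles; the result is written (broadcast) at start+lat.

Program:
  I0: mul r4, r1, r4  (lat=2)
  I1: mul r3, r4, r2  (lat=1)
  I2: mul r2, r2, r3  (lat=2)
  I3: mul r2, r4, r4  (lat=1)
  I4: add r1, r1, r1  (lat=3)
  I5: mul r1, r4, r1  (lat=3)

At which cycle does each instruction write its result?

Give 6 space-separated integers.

Answer: 3 4 6 5 8 11

Derivation:
I0 mul r4: issue@1 deps=(None,None) exec_start@1 write@3
I1 mul r3: issue@2 deps=(0,None) exec_start@3 write@4
I2 mul r2: issue@3 deps=(None,1) exec_start@4 write@6
I3 mul r2: issue@4 deps=(0,0) exec_start@4 write@5
I4 add r1: issue@5 deps=(None,None) exec_start@5 write@8
I5 mul r1: issue@6 deps=(0,4) exec_start@8 write@11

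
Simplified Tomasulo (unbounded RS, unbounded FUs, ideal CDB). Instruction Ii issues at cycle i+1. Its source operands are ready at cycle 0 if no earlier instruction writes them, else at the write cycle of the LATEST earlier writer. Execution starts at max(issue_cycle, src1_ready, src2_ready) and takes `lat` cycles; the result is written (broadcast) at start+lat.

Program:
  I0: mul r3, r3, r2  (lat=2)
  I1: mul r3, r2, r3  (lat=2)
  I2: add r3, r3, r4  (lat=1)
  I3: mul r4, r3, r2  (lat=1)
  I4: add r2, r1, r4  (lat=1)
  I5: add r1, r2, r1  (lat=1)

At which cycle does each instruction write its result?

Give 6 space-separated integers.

Answer: 3 5 6 7 8 9

Derivation:
I0 mul r3: issue@1 deps=(None,None) exec_start@1 write@3
I1 mul r3: issue@2 deps=(None,0) exec_start@3 write@5
I2 add r3: issue@3 deps=(1,None) exec_start@5 write@6
I3 mul r4: issue@4 deps=(2,None) exec_start@6 write@7
I4 add r2: issue@5 deps=(None,3) exec_start@7 write@8
I5 add r1: issue@6 deps=(4,None) exec_start@8 write@9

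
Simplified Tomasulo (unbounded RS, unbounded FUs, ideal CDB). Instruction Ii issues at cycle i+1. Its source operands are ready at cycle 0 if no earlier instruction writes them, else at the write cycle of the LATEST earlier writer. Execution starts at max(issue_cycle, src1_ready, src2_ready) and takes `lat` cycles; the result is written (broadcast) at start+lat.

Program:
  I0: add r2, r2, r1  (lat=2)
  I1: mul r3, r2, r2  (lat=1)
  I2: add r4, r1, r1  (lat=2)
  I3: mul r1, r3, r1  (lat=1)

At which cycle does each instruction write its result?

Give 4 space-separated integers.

Answer: 3 4 5 5

Derivation:
I0 add r2: issue@1 deps=(None,None) exec_start@1 write@3
I1 mul r3: issue@2 deps=(0,0) exec_start@3 write@4
I2 add r4: issue@3 deps=(None,None) exec_start@3 write@5
I3 mul r1: issue@4 deps=(1,None) exec_start@4 write@5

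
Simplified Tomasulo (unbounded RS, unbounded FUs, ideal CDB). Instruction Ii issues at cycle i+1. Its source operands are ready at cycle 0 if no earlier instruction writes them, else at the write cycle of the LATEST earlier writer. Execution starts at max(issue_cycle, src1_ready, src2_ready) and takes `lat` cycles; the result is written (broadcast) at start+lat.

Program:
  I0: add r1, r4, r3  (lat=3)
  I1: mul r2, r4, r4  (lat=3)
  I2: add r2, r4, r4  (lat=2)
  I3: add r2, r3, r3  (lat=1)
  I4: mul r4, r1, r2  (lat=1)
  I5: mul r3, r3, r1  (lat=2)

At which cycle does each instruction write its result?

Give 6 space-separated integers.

I0 add r1: issue@1 deps=(None,None) exec_start@1 write@4
I1 mul r2: issue@2 deps=(None,None) exec_start@2 write@5
I2 add r2: issue@3 deps=(None,None) exec_start@3 write@5
I3 add r2: issue@4 deps=(None,None) exec_start@4 write@5
I4 mul r4: issue@5 deps=(0,3) exec_start@5 write@6
I5 mul r3: issue@6 deps=(None,0) exec_start@6 write@8

Answer: 4 5 5 5 6 8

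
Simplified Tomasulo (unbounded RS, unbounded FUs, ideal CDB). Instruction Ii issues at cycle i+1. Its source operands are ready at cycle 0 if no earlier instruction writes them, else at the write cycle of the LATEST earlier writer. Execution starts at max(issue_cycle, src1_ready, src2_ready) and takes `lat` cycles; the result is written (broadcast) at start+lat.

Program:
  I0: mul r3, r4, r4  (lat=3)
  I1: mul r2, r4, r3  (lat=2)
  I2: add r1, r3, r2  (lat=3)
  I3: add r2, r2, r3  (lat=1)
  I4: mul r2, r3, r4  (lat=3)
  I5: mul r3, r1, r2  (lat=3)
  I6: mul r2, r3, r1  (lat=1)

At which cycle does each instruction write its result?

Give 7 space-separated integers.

I0 mul r3: issue@1 deps=(None,None) exec_start@1 write@4
I1 mul r2: issue@2 deps=(None,0) exec_start@4 write@6
I2 add r1: issue@3 deps=(0,1) exec_start@6 write@9
I3 add r2: issue@4 deps=(1,0) exec_start@6 write@7
I4 mul r2: issue@5 deps=(0,None) exec_start@5 write@8
I5 mul r3: issue@6 deps=(2,4) exec_start@9 write@12
I6 mul r2: issue@7 deps=(5,2) exec_start@12 write@13

Answer: 4 6 9 7 8 12 13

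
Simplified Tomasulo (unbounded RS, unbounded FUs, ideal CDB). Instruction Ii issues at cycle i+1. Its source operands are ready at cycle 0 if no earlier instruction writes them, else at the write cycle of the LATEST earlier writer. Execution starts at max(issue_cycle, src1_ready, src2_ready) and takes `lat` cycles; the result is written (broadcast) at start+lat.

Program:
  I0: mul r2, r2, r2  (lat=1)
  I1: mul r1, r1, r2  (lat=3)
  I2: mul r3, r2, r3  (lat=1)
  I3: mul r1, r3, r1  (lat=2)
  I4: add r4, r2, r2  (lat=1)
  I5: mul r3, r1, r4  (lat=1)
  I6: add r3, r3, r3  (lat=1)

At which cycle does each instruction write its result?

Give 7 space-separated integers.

Answer: 2 5 4 7 6 8 9

Derivation:
I0 mul r2: issue@1 deps=(None,None) exec_start@1 write@2
I1 mul r1: issue@2 deps=(None,0) exec_start@2 write@5
I2 mul r3: issue@3 deps=(0,None) exec_start@3 write@4
I3 mul r1: issue@4 deps=(2,1) exec_start@5 write@7
I4 add r4: issue@5 deps=(0,0) exec_start@5 write@6
I5 mul r3: issue@6 deps=(3,4) exec_start@7 write@8
I6 add r3: issue@7 deps=(5,5) exec_start@8 write@9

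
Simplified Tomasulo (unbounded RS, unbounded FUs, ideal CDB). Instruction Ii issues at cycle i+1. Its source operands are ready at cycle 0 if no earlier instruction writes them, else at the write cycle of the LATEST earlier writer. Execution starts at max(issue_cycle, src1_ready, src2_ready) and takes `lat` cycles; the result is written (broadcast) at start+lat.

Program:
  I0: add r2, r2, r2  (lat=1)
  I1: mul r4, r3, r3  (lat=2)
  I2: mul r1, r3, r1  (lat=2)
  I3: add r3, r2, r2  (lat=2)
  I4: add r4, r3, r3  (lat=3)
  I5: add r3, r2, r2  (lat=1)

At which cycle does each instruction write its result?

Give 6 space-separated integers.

I0 add r2: issue@1 deps=(None,None) exec_start@1 write@2
I1 mul r4: issue@2 deps=(None,None) exec_start@2 write@4
I2 mul r1: issue@3 deps=(None,None) exec_start@3 write@5
I3 add r3: issue@4 deps=(0,0) exec_start@4 write@6
I4 add r4: issue@5 deps=(3,3) exec_start@6 write@9
I5 add r3: issue@6 deps=(0,0) exec_start@6 write@7

Answer: 2 4 5 6 9 7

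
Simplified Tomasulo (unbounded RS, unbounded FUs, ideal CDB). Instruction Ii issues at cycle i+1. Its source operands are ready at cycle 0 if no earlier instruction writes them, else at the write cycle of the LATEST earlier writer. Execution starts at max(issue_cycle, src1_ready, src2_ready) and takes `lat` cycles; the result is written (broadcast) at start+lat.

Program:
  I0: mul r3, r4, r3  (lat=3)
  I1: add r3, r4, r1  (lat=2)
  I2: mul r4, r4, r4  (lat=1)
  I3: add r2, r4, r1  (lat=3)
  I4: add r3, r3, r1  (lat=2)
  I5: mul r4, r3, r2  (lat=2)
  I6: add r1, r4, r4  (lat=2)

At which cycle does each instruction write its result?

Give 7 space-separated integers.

Answer: 4 4 4 7 7 9 11

Derivation:
I0 mul r3: issue@1 deps=(None,None) exec_start@1 write@4
I1 add r3: issue@2 deps=(None,None) exec_start@2 write@4
I2 mul r4: issue@3 deps=(None,None) exec_start@3 write@4
I3 add r2: issue@4 deps=(2,None) exec_start@4 write@7
I4 add r3: issue@5 deps=(1,None) exec_start@5 write@7
I5 mul r4: issue@6 deps=(4,3) exec_start@7 write@9
I6 add r1: issue@7 deps=(5,5) exec_start@9 write@11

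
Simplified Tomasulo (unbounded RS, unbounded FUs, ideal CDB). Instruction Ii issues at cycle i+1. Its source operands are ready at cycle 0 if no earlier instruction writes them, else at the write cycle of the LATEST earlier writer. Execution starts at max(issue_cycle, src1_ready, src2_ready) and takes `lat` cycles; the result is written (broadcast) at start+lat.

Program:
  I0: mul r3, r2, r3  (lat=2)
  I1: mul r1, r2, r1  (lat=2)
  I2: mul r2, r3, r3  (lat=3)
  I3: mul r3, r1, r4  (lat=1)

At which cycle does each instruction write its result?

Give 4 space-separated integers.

Answer: 3 4 6 5

Derivation:
I0 mul r3: issue@1 deps=(None,None) exec_start@1 write@3
I1 mul r1: issue@2 deps=(None,None) exec_start@2 write@4
I2 mul r2: issue@3 deps=(0,0) exec_start@3 write@6
I3 mul r3: issue@4 deps=(1,None) exec_start@4 write@5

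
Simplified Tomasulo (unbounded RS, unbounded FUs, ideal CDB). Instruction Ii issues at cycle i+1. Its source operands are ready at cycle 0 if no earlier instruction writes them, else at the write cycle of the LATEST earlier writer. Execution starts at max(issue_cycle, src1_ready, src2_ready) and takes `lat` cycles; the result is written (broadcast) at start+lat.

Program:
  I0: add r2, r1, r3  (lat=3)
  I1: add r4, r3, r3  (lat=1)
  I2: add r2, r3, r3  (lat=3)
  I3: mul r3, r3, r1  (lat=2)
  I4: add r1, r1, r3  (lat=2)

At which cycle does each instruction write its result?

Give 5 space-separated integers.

I0 add r2: issue@1 deps=(None,None) exec_start@1 write@4
I1 add r4: issue@2 deps=(None,None) exec_start@2 write@3
I2 add r2: issue@3 deps=(None,None) exec_start@3 write@6
I3 mul r3: issue@4 deps=(None,None) exec_start@4 write@6
I4 add r1: issue@5 deps=(None,3) exec_start@6 write@8

Answer: 4 3 6 6 8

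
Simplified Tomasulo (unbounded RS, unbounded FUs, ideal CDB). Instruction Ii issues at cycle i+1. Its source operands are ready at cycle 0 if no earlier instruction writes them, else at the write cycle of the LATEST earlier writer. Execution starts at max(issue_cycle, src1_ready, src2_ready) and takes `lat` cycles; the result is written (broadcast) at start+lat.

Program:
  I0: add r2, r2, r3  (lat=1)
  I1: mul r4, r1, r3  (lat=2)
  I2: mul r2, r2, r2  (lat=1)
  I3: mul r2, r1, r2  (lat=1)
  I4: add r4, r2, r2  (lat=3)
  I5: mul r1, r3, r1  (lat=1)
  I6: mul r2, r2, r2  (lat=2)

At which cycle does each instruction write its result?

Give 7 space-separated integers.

I0 add r2: issue@1 deps=(None,None) exec_start@1 write@2
I1 mul r4: issue@2 deps=(None,None) exec_start@2 write@4
I2 mul r2: issue@3 deps=(0,0) exec_start@3 write@4
I3 mul r2: issue@4 deps=(None,2) exec_start@4 write@5
I4 add r4: issue@5 deps=(3,3) exec_start@5 write@8
I5 mul r1: issue@6 deps=(None,None) exec_start@6 write@7
I6 mul r2: issue@7 deps=(3,3) exec_start@7 write@9

Answer: 2 4 4 5 8 7 9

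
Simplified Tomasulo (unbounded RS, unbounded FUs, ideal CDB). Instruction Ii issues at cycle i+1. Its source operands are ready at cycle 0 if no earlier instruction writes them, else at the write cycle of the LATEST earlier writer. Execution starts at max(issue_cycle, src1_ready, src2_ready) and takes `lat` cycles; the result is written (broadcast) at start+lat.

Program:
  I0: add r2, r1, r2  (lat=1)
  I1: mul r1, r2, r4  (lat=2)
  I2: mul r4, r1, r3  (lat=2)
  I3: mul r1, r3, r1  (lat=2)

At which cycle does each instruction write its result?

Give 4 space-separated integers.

Answer: 2 4 6 6

Derivation:
I0 add r2: issue@1 deps=(None,None) exec_start@1 write@2
I1 mul r1: issue@2 deps=(0,None) exec_start@2 write@4
I2 mul r4: issue@3 deps=(1,None) exec_start@4 write@6
I3 mul r1: issue@4 deps=(None,1) exec_start@4 write@6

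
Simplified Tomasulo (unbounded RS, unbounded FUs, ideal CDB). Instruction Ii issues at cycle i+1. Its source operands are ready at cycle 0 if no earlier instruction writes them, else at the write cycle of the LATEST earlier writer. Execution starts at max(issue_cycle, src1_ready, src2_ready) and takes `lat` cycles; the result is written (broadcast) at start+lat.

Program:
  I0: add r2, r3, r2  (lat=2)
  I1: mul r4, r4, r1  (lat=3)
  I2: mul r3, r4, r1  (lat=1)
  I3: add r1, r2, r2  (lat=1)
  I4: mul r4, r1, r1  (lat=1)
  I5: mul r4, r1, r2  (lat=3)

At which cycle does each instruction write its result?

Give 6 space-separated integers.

I0 add r2: issue@1 deps=(None,None) exec_start@1 write@3
I1 mul r4: issue@2 deps=(None,None) exec_start@2 write@5
I2 mul r3: issue@3 deps=(1,None) exec_start@5 write@6
I3 add r1: issue@4 deps=(0,0) exec_start@4 write@5
I4 mul r4: issue@5 deps=(3,3) exec_start@5 write@6
I5 mul r4: issue@6 deps=(3,0) exec_start@6 write@9

Answer: 3 5 6 5 6 9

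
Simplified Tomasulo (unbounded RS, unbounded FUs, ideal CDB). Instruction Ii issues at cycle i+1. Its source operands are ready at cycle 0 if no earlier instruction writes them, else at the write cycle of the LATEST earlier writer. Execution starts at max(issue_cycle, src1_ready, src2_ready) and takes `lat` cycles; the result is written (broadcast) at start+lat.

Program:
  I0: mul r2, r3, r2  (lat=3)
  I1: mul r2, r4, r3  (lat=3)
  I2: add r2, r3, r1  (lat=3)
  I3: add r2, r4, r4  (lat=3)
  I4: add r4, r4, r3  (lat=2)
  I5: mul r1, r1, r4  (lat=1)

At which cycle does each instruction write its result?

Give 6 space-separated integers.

I0 mul r2: issue@1 deps=(None,None) exec_start@1 write@4
I1 mul r2: issue@2 deps=(None,None) exec_start@2 write@5
I2 add r2: issue@3 deps=(None,None) exec_start@3 write@6
I3 add r2: issue@4 deps=(None,None) exec_start@4 write@7
I4 add r4: issue@5 deps=(None,None) exec_start@5 write@7
I5 mul r1: issue@6 deps=(None,4) exec_start@7 write@8

Answer: 4 5 6 7 7 8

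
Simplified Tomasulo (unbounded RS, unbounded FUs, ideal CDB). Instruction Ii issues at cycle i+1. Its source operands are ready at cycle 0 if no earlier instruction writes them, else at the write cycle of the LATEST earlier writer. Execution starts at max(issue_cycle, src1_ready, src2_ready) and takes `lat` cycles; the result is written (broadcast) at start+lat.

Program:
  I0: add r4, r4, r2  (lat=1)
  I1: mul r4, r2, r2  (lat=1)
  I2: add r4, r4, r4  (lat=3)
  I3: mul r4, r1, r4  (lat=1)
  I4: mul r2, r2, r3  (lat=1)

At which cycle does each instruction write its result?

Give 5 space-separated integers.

Answer: 2 3 6 7 6

Derivation:
I0 add r4: issue@1 deps=(None,None) exec_start@1 write@2
I1 mul r4: issue@2 deps=(None,None) exec_start@2 write@3
I2 add r4: issue@3 deps=(1,1) exec_start@3 write@6
I3 mul r4: issue@4 deps=(None,2) exec_start@6 write@7
I4 mul r2: issue@5 deps=(None,None) exec_start@5 write@6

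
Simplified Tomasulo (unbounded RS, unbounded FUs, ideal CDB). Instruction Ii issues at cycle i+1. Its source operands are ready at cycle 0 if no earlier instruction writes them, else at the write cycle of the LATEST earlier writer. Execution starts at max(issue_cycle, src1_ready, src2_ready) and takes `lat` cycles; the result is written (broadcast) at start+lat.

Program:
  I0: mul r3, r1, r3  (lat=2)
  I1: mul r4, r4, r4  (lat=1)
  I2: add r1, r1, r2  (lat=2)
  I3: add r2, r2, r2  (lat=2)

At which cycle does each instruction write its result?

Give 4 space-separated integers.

Answer: 3 3 5 6

Derivation:
I0 mul r3: issue@1 deps=(None,None) exec_start@1 write@3
I1 mul r4: issue@2 deps=(None,None) exec_start@2 write@3
I2 add r1: issue@3 deps=(None,None) exec_start@3 write@5
I3 add r2: issue@4 deps=(None,None) exec_start@4 write@6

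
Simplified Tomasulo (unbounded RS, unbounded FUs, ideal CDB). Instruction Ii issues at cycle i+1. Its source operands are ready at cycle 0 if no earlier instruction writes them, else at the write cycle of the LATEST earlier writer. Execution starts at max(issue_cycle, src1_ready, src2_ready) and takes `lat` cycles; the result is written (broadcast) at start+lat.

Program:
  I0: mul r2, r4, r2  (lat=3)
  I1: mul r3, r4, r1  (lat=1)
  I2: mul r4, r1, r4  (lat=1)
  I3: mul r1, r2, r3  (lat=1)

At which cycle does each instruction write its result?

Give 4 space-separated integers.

Answer: 4 3 4 5

Derivation:
I0 mul r2: issue@1 deps=(None,None) exec_start@1 write@4
I1 mul r3: issue@2 deps=(None,None) exec_start@2 write@3
I2 mul r4: issue@3 deps=(None,None) exec_start@3 write@4
I3 mul r1: issue@4 deps=(0,1) exec_start@4 write@5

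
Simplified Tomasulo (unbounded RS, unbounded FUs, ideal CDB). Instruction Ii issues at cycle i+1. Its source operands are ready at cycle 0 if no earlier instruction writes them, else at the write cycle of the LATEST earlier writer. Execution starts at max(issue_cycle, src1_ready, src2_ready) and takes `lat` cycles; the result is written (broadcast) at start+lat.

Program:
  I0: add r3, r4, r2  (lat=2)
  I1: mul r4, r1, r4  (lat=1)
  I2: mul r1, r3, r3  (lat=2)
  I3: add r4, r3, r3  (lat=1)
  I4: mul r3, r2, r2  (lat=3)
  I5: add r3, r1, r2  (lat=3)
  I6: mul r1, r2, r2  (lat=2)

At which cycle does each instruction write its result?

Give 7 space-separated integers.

Answer: 3 3 5 5 8 9 9

Derivation:
I0 add r3: issue@1 deps=(None,None) exec_start@1 write@3
I1 mul r4: issue@2 deps=(None,None) exec_start@2 write@3
I2 mul r1: issue@3 deps=(0,0) exec_start@3 write@5
I3 add r4: issue@4 deps=(0,0) exec_start@4 write@5
I4 mul r3: issue@5 deps=(None,None) exec_start@5 write@8
I5 add r3: issue@6 deps=(2,None) exec_start@6 write@9
I6 mul r1: issue@7 deps=(None,None) exec_start@7 write@9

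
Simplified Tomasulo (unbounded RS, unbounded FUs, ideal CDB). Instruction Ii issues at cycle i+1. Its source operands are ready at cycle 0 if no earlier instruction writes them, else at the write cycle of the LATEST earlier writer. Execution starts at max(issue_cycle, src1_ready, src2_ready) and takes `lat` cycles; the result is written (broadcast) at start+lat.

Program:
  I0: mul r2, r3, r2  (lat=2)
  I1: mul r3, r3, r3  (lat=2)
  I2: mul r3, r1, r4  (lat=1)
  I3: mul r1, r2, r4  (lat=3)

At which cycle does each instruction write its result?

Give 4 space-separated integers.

I0 mul r2: issue@1 deps=(None,None) exec_start@1 write@3
I1 mul r3: issue@2 deps=(None,None) exec_start@2 write@4
I2 mul r3: issue@3 deps=(None,None) exec_start@3 write@4
I3 mul r1: issue@4 deps=(0,None) exec_start@4 write@7

Answer: 3 4 4 7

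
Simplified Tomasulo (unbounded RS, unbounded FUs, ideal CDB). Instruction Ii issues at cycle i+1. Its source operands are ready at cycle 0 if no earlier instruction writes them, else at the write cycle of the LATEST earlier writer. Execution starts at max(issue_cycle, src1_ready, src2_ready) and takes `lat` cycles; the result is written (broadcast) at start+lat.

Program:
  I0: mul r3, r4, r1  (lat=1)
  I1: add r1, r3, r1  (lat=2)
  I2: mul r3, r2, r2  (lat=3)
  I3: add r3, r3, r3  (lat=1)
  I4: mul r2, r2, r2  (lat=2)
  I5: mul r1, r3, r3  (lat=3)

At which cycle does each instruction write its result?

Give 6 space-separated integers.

Answer: 2 4 6 7 7 10

Derivation:
I0 mul r3: issue@1 deps=(None,None) exec_start@1 write@2
I1 add r1: issue@2 deps=(0,None) exec_start@2 write@4
I2 mul r3: issue@3 deps=(None,None) exec_start@3 write@6
I3 add r3: issue@4 deps=(2,2) exec_start@6 write@7
I4 mul r2: issue@5 deps=(None,None) exec_start@5 write@7
I5 mul r1: issue@6 deps=(3,3) exec_start@7 write@10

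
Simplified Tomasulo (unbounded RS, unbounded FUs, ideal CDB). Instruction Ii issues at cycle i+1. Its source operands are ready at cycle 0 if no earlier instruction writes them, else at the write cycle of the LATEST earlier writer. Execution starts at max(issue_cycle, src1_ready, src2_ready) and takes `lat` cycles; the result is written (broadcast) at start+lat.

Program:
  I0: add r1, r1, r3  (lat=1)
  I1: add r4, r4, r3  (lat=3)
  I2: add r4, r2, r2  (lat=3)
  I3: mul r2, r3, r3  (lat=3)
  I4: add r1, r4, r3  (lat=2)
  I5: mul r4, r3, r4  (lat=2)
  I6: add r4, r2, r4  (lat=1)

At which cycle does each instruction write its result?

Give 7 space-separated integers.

I0 add r1: issue@1 deps=(None,None) exec_start@1 write@2
I1 add r4: issue@2 deps=(None,None) exec_start@2 write@5
I2 add r4: issue@3 deps=(None,None) exec_start@3 write@6
I3 mul r2: issue@4 deps=(None,None) exec_start@4 write@7
I4 add r1: issue@5 deps=(2,None) exec_start@6 write@8
I5 mul r4: issue@6 deps=(None,2) exec_start@6 write@8
I6 add r4: issue@7 deps=(3,5) exec_start@8 write@9

Answer: 2 5 6 7 8 8 9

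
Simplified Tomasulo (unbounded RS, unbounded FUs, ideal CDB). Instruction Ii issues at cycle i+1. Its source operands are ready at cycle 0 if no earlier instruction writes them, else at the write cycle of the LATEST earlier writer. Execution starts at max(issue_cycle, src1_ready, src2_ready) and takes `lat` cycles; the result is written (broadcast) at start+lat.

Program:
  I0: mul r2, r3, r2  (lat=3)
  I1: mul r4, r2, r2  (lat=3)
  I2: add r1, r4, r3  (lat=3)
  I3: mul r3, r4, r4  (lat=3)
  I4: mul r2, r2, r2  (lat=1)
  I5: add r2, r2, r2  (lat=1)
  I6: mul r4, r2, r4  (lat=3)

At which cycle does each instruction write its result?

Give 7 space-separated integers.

Answer: 4 7 10 10 6 7 10

Derivation:
I0 mul r2: issue@1 deps=(None,None) exec_start@1 write@4
I1 mul r4: issue@2 deps=(0,0) exec_start@4 write@7
I2 add r1: issue@3 deps=(1,None) exec_start@7 write@10
I3 mul r3: issue@4 deps=(1,1) exec_start@7 write@10
I4 mul r2: issue@5 deps=(0,0) exec_start@5 write@6
I5 add r2: issue@6 deps=(4,4) exec_start@6 write@7
I6 mul r4: issue@7 deps=(5,1) exec_start@7 write@10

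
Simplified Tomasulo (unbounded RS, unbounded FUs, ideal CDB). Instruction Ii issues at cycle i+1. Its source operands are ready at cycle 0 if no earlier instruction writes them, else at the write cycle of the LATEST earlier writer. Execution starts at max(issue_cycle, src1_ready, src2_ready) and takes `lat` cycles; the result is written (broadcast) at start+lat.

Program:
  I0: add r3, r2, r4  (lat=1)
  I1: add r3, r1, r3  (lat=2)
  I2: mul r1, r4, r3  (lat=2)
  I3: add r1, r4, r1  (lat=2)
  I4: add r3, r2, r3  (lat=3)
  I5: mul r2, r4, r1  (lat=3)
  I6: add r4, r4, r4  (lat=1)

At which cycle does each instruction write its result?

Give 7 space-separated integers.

I0 add r3: issue@1 deps=(None,None) exec_start@1 write@2
I1 add r3: issue@2 deps=(None,0) exec_start@2 write@4
I2 mul r1: issue@3 deps=(None,1) exec_start@4 write@6
I3 add r1: issue@4 deps=(None,2) exec_start@6 write@8
I4 add r3: issue@5 deps=(None,1) exec_start@5 write@8
I5 mul r2: issue@6 deps=(None,3) exec_start@8 write@11
I6 add r4: issue@7 deps=(None,None) exec_start@7 write@8

Answer: 2 4 6 8 8 11 8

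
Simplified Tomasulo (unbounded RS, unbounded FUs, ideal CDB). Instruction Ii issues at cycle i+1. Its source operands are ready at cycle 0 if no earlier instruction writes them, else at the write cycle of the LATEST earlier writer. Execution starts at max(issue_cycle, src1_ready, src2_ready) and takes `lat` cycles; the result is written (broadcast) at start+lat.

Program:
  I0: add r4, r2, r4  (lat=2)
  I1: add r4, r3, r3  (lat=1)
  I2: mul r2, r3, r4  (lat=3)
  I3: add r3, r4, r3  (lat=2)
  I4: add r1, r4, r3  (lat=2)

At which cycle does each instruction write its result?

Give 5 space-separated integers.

I0 add r4: issue@1 deps=(None,None) exec_start@1 write@3
I1 add r4: issue@2 deps=(None,None) exec_start@2 write@3
I2 mul r2: issue@3 deps=(None,1) exec_start@3 write@6
I3 add r3: issue@4 deps=(1,None) exec_start@4 write@6
I4 add r1: issue@5 deps=(1,3) exec_start@6 write@8

Answer: 3 3 6 6 8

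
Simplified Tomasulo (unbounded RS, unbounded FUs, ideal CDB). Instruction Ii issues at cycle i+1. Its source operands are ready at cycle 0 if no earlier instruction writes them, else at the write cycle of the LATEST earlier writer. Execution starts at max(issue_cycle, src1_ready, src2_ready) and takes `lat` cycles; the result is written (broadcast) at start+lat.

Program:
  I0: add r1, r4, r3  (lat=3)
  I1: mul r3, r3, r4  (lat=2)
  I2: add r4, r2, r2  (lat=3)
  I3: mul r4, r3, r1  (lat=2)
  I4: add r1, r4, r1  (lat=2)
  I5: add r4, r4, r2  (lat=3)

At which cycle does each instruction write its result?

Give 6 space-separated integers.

I0 add r1: issue@1 deps=(None,None) exec_start@1 write@4
I1 mul r3: issue@2 deps=(None,None) exec_start@2 write@4
I2 add r4: issue@3 deps=(None,None) exec_start@3 write@6
I3 mul r4: issue@4 deps=(1,0) exec_start@4 write@6
I4 add r1: issue@5 deps=(3,0) exec_start@6 write@8
I5 add r4: issue@6 deps=(3,None) exec_start@6 write@9

Answer: 4 4 6 6 8 9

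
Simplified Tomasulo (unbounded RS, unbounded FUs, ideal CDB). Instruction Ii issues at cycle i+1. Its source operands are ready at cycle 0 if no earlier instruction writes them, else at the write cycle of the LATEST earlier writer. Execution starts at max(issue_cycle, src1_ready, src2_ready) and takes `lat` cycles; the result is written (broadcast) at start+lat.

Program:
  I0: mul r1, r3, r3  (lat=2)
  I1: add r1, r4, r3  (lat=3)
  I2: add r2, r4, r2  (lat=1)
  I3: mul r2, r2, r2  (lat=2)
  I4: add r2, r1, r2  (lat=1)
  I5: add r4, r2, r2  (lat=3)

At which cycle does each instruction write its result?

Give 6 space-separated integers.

I0 mul r1: issue@1 deps=(None,None) exec_start@1 write@3
I1 add r1: issue@2 deps=(None,None) exec_start@2 write@5
I2 add r2: issue@3 deps=(None,None) exec_start@3 write@4
I3 mul r2: issue@4 deps=(2,2) exec_start@4 write@6
I4 add r2: issue@5 deps=(1,3) exec_start@6 write@7
I5 add r4: issue@6 deps=(4,4) exec_start@7 write@10

Answer: 3 5 4 6 7 10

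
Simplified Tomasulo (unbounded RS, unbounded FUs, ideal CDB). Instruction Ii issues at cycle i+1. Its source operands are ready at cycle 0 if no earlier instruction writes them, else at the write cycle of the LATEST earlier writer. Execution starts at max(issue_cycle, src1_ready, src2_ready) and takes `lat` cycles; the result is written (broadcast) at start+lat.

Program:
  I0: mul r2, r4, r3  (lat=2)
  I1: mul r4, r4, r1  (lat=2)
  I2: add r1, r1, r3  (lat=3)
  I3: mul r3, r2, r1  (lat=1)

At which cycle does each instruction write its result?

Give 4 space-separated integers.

Answer: 3 4 6 7

Derivation:
I0 mul r2: issue@1 deps=(None,None) exec_start@1 write@3
I1 mul r4: issue@2 deps=(None,None) exec_start@2 write@4
I2 add r1: issue@3 deps=(None,None) exec_start@3 write@6
I3 mul r3: issue@4 deps=(0,2) exec_start@6 write@7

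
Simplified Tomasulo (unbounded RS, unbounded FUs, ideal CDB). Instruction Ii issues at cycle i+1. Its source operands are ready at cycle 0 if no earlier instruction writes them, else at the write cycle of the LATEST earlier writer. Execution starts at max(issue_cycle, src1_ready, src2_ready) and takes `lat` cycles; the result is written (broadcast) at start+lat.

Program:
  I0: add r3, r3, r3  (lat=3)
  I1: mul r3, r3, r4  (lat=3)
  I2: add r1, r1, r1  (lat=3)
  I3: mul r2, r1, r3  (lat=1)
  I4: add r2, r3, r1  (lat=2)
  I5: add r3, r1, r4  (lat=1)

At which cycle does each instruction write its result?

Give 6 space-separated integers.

I0 add r3: issue@1 deps=(None,None) exec_start@1 write@4
I1 mul r3: issue@2 deps=(0,None) exec_start@4 write@7
I2 add r1: issue@3 deps=(None,None) exec_start@3 write@6
I3 mul r2: issue@4 deps=(2,1) exec_start@7 write@8
I4 add r2: issue@5 deps=(1,2) exec_start@7 write@9
I5 add r3: issue@6 deps=(2,None) exec_start@6 write@7

Answer: 4 7 6 8 9 7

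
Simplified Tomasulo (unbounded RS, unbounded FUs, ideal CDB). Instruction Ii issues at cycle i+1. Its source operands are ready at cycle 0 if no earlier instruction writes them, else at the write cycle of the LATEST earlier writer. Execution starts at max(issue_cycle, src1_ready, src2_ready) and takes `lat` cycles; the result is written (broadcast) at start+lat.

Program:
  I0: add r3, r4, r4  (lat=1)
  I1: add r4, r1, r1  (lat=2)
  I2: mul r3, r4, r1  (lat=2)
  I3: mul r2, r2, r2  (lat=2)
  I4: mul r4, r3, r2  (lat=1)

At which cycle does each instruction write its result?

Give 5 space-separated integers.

I0 add r3: issue@1 deps=(None,None) exec_start@1 write@2
I1 add r4: issue@2 deps=(None,None) exec_start@2 write@4
I2 mul r3: issue@3 deps=(1,None) exec_start@4 write@6
I3 mul r2: issue@4 deps=(None,None) exec_start@4 write@6
I4 mul r4: issue@5 deps=(2,3) exec_start@6 write@7

Answer: 2 4 6 6 7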